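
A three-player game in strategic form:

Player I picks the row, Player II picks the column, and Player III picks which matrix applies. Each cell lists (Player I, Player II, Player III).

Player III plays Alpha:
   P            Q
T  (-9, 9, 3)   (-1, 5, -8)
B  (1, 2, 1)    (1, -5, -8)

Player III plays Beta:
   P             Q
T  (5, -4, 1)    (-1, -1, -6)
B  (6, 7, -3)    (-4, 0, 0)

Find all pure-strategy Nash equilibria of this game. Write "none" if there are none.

For each player, find the best response to each opponent profile; mutual best responses are the pure NE.
Player I against (P, Alpha): payoffs -9, 1 → best response B.
Player I against (P, Beta): payoffs 5, 6 → best response B.
Player I against (Q, Alpha): payoffs -1, 1 → best response B.
Player I against (Q, Beta): payoffs -1, -4 → best response T.
Player II against (T, Alpha): payoffs 9, 5 → best response P.
Player II against (T, Beta): payoffs -4, -1 → best response Q.
Player II against (B, Alpha): payoffs 2, -5 → best response P.
Player II against (B, Beta): payoffs 7, 0 → best response P.
Player III against (T, P): payoffs 3, 1 → best response Alpha.
Player III against (T, Q): payoffs -8, -6 → best response Beta.
Player III against (B, P): payoffs 1, -3 → best response Alpha.
Player III against (B, Q): payoffs -8, 0 → best response Beta.
Mutual best responses: (T, Q, Beta); (B, P, Alpha).

Pure-strategy Nash equilibria: (T, Q, Beta) and (B, P, Alpha)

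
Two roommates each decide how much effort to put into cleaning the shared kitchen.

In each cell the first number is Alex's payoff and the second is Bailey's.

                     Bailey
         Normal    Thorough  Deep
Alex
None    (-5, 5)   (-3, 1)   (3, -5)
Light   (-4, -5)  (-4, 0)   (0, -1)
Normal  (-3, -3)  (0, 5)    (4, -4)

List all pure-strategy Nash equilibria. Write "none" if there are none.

Pure NE: (Normal, Thorough)

Mark each player's best response to every combination of opponents' strategies; a profile where every player is best-responding is a pure Nash equilibrium.
Alex against Normal: payoffs -5, -4, -3 → best response Normal.
Alex against Thorough: payoffs -3, -4, 0 → best response Normal.
Alex against Deep: payoffs 3, 0, 4 → best response Normal.
Bailey against None: payoffs 5, 1, -5 → best response Normal.
Bailey against Light: payoffs -5, 0, -1 → best response Thorough.
Bailey against Normal: payoffs -3, 5, -4 → best response Thorough.
Mutual best responses: (Normal, Thorough).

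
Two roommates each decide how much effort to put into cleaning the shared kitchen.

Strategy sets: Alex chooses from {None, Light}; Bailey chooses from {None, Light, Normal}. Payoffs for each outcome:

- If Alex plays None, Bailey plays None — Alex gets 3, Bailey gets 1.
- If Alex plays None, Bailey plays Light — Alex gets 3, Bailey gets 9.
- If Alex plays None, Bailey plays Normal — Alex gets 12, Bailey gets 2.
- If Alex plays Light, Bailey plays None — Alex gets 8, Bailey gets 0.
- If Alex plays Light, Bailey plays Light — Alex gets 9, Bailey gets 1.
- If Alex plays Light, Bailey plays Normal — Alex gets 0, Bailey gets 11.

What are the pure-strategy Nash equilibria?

(None, None): Alex can switch to Light (3 → 8). Not NE.
(None, Light): Alex can switch to Light (3 → 9). Not NE.
(None, Normal): Bailey can switch to Light (2 → 9). Not NE.
(Light, None): Bailey can switch to Light (0 → 1). Not NE.
(Light, Light): Bailey can switch to Normal (1 → 11). Not NE.
(Light, Normal): Alex can switch to None (0 → 12). Not NE.

There is no pure-strategy Nash equilibrium.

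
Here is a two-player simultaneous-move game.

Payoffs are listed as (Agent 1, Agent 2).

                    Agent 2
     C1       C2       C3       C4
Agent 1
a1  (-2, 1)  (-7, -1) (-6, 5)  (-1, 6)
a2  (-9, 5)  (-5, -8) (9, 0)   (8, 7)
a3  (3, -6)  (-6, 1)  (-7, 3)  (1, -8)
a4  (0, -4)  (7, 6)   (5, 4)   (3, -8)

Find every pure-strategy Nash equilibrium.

The pure Nash equilibria are (a2, C4); (a4, C2).

For each player, find the best response to each opponent profile; mutual best responses are the pure NE.
Agent 1 against C1: payoffs -2, -9, 3, 0 → best response a3.
Agent 1 against C2: payoffs -7, -5, -6, 7 → best response a4.
Agent 1 against C3: payoffs -6, 9, -7, 5 → best response a2.
Agent 1 against C4: payoffs -1, 8, 1, 3 → best response a2.
Agent 2 against a1: payoffs 1, -1, 5, 6 → best response C4.
Agent 2 against a2: payoffs 5, -8, 0, 7 → best response C4.
Agent 2 against a3: payoffs -6, 1, 3, -8 → best response C3.
Agent 2 against a4: payoffs -4, 6, 4, -8 → best response C2.
Mutual best responses: (a2, C4); (a4, C2).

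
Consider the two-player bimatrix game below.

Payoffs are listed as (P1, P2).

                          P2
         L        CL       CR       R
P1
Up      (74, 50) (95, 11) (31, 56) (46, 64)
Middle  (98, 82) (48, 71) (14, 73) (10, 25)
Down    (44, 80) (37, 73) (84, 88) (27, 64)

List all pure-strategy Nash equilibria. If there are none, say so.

(Up, L): P1 can switch to Middle (74 → 98). Not NE.
(Up, CL): P2 can switch to L (11 → 50). Not NE.
(Up, CR): P1 can switch to Down (31 → 84). Not NE.
(Up, R): P1 gets 46, best alternative 27; P2 gets 64, best alternative 56. No profitable deviation — NE.
(Middle, L): P1 gets 98, best alternative 74; P2 gets 82, best alternative 73. No profitable deviation — NE.
(Middle, CL): P1 can switch to Up (48 → 95). Not NE.
(Middle, CR): P1 can switch to Up (14 → 31). Not NE.
(Middle, R): P1 can switch to Up (10 → 46). Not NE.
(Down, CR): P1 gets 84, best alternative 31; P2 gets 88, best alternative 80. No profitable deviation — NE.
(The remaining 3 profiles each have a profitable deviation by the same check.)

Pure-strategy Nash equilibria: (Up, R), (Middle, L), (Down, CR)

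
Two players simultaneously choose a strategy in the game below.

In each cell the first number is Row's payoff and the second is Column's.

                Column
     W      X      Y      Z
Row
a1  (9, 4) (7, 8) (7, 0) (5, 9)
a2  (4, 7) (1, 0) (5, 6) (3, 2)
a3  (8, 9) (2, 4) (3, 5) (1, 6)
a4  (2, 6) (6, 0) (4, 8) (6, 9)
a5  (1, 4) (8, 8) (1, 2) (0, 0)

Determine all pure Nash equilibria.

Row against W: payoffs 9, 4, 8, 2, 1 → best response a1.
Row against X: payoffs 7, 1, 2, 6, 8 → best response a5.
Row against Y: payoffs 7, 5, 3, 4, 1 → best response a1.
Row against Z: payoffs 5, 3, 1, 6, 0 → best response a4.
Column against a1: payoffs 4, 8, 0, 9 → best response Z.
Column against a2: payoffs 7, 0, 6, 2 → best response W.
Column against a3: payoffs 9, 4, 5, 6 → best response W.
Column against a4: payoffs 6, 0, 8, 9 → best response Z.
Column against a5: payoffs 4, 8, 2, 0 → best response X.
Mutual best responses: (a4, Z); (a5, X).

The pure Nash equilibria are (a4, Z), (a5, X).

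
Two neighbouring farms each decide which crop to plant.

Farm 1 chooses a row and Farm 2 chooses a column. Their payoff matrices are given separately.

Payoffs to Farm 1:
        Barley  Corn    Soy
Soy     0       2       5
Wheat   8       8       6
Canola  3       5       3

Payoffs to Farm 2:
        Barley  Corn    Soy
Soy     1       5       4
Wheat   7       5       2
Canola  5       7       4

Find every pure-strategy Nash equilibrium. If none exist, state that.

The unique pure-strategy Nash equilibrium is (Wheat, Barley).

Mark each player's best response to every combination of opponents' strategies; a profile where every player is best-responding is a pure Nash equilibrium.
Farm 1 against Barley: payoffs 0, 8, 3 → best response Wheat.
Farm 1 against Corn: payoffs 2, 8, 5 → best response Wheat.
Farm 1 against Soy: payoffs 5, 6, 3 → best response Wheat.
Farm 2 against Soy: payoffs 1, 5, 4 → best response Corn.
Farm 2 against Wheat: payoffs 7, 5, 2 → best response Barley.
Farm 2 against Canola: payoffs 5, 7, 4 → best response Corn.
Mutual best responses: (Wheat, Barley).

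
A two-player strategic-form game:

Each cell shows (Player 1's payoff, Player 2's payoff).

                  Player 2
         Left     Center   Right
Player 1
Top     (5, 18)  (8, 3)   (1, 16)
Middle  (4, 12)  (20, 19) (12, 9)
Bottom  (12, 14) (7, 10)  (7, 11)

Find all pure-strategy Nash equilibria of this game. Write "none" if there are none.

The pure Nash equilibria are (Middle, Center), (Bottom, Left).

Player 1 against Left: payoffs 5, 4, 12 → best response Bottom.
Player 1 against Center: payoffs 8, 20, 7 → best response Middle.
Player 1 against Right: payoffs 1, 12, 7 → best response Middle.
Player 2 against Top: payoffs 18, 3, 16 → best response Left.
Player 2 against Middle: payoffs 12, 19, 9 → best response Center.
Player 2 against Bottom: payoffs 14, 10, 11 → best response Left.
Mutual best responses: (Middle, Center); (Bottom, Left).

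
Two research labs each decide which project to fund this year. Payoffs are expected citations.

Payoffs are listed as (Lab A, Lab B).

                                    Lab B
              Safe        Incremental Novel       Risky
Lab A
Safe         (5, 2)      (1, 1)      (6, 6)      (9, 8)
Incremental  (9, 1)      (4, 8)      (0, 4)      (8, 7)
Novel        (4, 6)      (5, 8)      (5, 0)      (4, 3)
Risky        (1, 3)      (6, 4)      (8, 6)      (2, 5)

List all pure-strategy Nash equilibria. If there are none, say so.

The pure Nash equilibria are (Safe, Risky) and (Risky, Novel).

For each player, find the best response to each opponent profile; mutual best responses are the pure NE.
Lab A against Safe: payoffs 5, 9, 4, 1 → best response Incremental.
Lab A against Incremental: payoffs 1, 4, 5, 6 → best response Risky.
Lab A against Novel: payoffs 6, 0, 5, 8 → best response Risky.
Lab A against Risky: payoffs 9, 8, 4, 2 → best response Safe.
Lab B against Safe: payoffs 2, 1, 6, 8 → best response Risky.
Lab B against Incremental: payoffs 1, 8, 4, 7 → best response Incremental.
Lab B against Novel: payoffs 6, 8, 0, 3 → best response Incremental.
Lab B against Risky: payoffs 3, 4, 6, 5 → best response Novel.
Mutual best responses: (Safe, Risky); (Risky, Novel).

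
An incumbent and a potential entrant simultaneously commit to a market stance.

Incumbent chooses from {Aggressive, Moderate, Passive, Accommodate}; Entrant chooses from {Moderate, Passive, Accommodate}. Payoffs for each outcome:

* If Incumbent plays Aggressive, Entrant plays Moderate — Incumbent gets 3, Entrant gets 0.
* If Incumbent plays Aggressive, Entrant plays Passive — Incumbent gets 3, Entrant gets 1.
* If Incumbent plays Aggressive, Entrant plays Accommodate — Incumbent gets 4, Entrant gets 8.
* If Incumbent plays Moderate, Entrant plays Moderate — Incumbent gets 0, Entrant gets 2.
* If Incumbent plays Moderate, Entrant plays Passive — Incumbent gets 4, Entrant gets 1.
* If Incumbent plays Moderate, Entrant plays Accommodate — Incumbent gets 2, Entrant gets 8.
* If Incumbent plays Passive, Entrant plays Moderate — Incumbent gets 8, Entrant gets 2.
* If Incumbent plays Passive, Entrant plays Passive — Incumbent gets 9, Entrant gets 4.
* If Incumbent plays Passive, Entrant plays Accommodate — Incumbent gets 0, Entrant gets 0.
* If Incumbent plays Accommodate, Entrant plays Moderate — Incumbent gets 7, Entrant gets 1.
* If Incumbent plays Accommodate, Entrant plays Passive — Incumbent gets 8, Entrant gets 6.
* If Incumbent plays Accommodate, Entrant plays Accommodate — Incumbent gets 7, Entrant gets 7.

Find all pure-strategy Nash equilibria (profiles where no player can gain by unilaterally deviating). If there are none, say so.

The pure Nash equilibria are (Passive, Passive); (Accommodate, Accommodate).

Mark each player's best response to every combination of opponents' strategies; a profile where every player is best-responding is a pure Nash equilibrium.
Incumbent against Moderate: payoffs 3, 0, 8, 7 → best response Passive.
Incumbent against Passive: payoffs 3, 4, 9, 8 → best response Passive.
Incumbent against Accommodate: payoffs 4, 2, 0, 7 → best response Accommodate.
Entrant against Aggressive: payoffs 0, 1, 8 → best response Accommodate.
Entrant against Moderate: payoffs 2, 1, 8 → best response Accommodate.
Entrant against Passive: payoffs 2, 4, 0 → best response Passive.
Entrant against Accommodate: payoffs 1, 6, 7 → best response Accommodate.
Mutual best responses: (Passive, Passive); (Accommodate, Accommodate).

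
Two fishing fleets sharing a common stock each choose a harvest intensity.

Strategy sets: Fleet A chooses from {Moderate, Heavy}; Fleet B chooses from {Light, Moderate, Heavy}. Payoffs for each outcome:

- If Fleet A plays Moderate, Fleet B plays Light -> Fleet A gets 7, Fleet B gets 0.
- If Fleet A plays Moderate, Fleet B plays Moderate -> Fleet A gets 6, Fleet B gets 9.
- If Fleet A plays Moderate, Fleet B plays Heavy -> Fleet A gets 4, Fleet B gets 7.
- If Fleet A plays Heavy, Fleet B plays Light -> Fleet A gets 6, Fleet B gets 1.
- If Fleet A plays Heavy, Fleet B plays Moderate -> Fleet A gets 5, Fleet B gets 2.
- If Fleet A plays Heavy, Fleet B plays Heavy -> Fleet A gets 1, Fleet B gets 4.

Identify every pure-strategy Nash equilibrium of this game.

(Moderate, Moderate)

Fleet A against Light: payoffs 7, 6 → best response Moderate.
Fleet A against Moderate: payoffs 6, 5 → best response Moderate.
Fleet A against Heavy: payoffs 4, 1 → best response Moderate.
Fleet B against Moderate: payoffs 0, 9, 7 → best response Moderate.
Fleet B against Heavy: payoffs 1, 2, 4 → best response Heavy.
Mutual best responses: (Moderate, Moderate).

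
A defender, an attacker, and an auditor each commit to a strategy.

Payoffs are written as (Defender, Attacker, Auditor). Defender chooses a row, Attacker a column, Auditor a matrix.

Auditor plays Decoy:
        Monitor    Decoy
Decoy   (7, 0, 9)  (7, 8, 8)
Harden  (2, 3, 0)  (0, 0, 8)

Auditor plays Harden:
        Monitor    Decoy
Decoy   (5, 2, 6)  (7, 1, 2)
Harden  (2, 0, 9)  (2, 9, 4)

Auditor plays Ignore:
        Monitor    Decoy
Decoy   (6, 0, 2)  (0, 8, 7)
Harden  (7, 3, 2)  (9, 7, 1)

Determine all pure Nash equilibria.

The unique pure-strategy Nash equilibrium is (Decoy, Decoy, Decoy).

Defender against (Monitor, Decoy): payoffs 7, 2 → best response Decoy.
Defender against (Monitor, Harden): payoffs 5, 2 → best response Decoy.
Defender against (Monitor, Ignore): payoffs 6, 7 → best response Harden.
Defender against (Decoy, Decoy): payoffs 7, 0 → best response Decoy.
Defender against (Decoy, Harden): payoffs 7, 2 → best response Decoy.
Defender against (Decoy, Ignore): payoffs 0, 9 → best response Harden.
Attacker against (Decoy, Decoy): payoffs 0, 8 → best response Decoy.
Attacker against (Decoy, Harden): payoffs 2, 1 → best response Monitor.
Attacker against (Decoy, Ignore): payoffs 0, 8 → best response Decoy.
Attacker against (Harden, Decoy): payoffs 3, 0 → best response Monitor.
Attacker against (Harden, Harden): payoffs 0, 9 → best response Decoy.
Attacker against (Harden, Ignore): payoffs 3, 7 → best response Decoy.
Auditor against (Decoy, Monitor): payoffs 9, 6, 2 → best response Decoy.
Auditor against (Decoy, Decoy): payoffs 8, 2, 7 → best response Decoy.
Auditor against (Harden, Monitor): payoffs 0, 9, 2 → best response Harden.
Auditor against (Harden, Decoy): payoffs 8, 4, 1 → best response Decoy.
Mutual best responses: (Decoy, Decoy, Decoy).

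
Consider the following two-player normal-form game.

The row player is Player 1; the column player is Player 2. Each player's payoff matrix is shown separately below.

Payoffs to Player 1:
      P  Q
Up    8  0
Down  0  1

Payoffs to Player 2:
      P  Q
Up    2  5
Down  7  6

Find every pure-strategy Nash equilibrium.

Player 1 against P: payoffs 8, 0 → best response Up.
Player 1 against Q: payoffs 0, 1 → best response Down.
Player 2 against Up: payoffs 2, 5 → best response Q.
Player 2 against Down: payoffs 7, 6 → best response P.
No profile is a mutual best response for all players.

No pure-strategy Nash equilibrium.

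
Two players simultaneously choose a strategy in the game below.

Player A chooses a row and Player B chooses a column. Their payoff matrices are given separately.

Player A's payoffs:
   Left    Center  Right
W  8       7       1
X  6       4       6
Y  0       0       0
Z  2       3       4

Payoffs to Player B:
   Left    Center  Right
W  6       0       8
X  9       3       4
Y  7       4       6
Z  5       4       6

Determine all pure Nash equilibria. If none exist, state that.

(W, Left): Player B can switch to Right (6 → 8). Not NE.
(W, Center): Player B can switch to Left (0 → 6). Not NE.
(W, Right): Player A can switch to X (1 → 6). Not NE.
(X, Left): Player A can switch to W (6 → 8). Not NE.
(X, Center): Player A can switch to W (4 → 7). Not NE.
(X, Right): Player B can switch to Left (4 → 9). Not NE.
(The remaining 6 profiles each have a profitable deviation by the same check.)

This game has no pure Nash equilibrium.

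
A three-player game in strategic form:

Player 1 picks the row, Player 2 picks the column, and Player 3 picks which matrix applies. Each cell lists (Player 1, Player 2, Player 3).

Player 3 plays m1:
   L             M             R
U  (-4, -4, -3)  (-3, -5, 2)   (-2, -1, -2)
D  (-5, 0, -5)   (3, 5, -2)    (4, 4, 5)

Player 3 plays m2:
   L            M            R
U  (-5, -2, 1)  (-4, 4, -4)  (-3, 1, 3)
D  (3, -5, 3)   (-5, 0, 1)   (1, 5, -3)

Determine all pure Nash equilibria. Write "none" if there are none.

none

For each player, find the best response to each opponent profile; mutual best responses are the pure NE.
Player 1 against (L, m1): payoffs -4, -5 → best response U.
Player 1 against (L, m2): payoffs -5, 3 → best response D.
Player 1 against (M, m1): payoffs -3, 3 → best response D.
Player 1 against (M, m2): payoffs -4, -5 → best response U.
Player 1 against (R, m1): payoffs -2, 4 → best response D.
Player 1 against (R, m2): payoffs -3, 1 → best response D.
Player 2 against (U, m1): payoffs -4, -5, -1 → best response R.
Player 2 against (U, m2): payoffs -2, 4, 1 → best response M.
Player 2 against (D, m1): payoffs 0, 5, 4 → best response M.
Player 2 against (D, m2): payoffs -5, 0, 5 → best response R.
Player 3 against (U, L): payoffs -3, 1 → best response m2.
Player 3 against (U, M): payoffs 2, -4 → best response m1.
Player 3 against (U, R): payoffs -2, 3 → best response m2.
Player 3 against (D, L): payoffs -5, 3 → best response m2.
Player 3 against (D, M): payoffs -2, 1 → best response m2.
Player 3 against (D, R): payoffs 5, -3 → best response m1.
No profile is a mutual best response for all players.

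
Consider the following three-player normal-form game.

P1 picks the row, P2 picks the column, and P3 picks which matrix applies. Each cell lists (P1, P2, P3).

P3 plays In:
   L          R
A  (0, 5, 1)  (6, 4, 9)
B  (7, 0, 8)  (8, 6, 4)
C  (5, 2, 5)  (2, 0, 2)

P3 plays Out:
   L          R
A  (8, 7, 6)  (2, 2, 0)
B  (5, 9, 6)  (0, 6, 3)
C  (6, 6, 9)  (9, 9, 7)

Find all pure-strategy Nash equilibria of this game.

Pure-strategy Nash equilibria: (A, L, Out) and (B, R, In) and (C, R, Out)

For each strategy profile, look for a profitable unilateral deviation.
(A, L, In): P1 can switch to B (0 → 7). Not NE.
(A, L, Out): P1 gets 8, best alternative 6; P2 gets 7, best alternative 2; P3 gets 6, best alternative 1. No profitable deviation — NE.
(A, R, In): P1 can switch to B (6 → 8). Not NE.
(A, R, Out): P1 can switch to C (2 → 9). Not NE.
(B, L, In): P2 can switch to R (0 → 6). Not NE.
(B, L, Out): P1 can switch to A (5 → 8). Not NE.
(B, R, In): P1 gets 8, best alternative 6; P2 gets 6, best alternative 0; P3 gets 4, best alternative 3. No profitable deviation — NE.
(B, R, Out): P1 can switch to A (0 → 2). Not NE.
(C, L, In): P1 can switch to B (5 → 7). Not NE.
(C, L, Out): P1 can switch to A (6 → 8). Not NE.
(C, R, In): P1 can switch to A (2 → 6). Not NE.
(C, R, Out): P1 gets 9, best alternative 2; P2 gets 9, best alternative 6; P3 gets 7, best alternative 2. No profitable deviation — NE.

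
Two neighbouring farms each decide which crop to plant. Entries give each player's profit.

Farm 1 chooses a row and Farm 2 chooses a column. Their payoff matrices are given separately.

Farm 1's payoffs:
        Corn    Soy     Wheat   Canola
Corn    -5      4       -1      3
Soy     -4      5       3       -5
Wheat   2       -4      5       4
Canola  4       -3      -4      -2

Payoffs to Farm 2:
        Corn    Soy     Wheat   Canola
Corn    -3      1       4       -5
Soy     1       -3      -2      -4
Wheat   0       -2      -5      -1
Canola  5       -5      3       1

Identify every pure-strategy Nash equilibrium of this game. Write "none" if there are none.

(Corn, Corn): Farm 1 can switch to Soy (-5 → -4). Not NE.
(Corn, Soy): Farm 1 can switch to Soy (4 → 5). Not NE.
(Corn, Wheat): Farm 1 can switch to Soy (-1 → 3). Not NE.
(Corn, Canola): Farm 1 can switch to Wheat (3 → 4). Not NE.
(Soy, Corn): Farm 1 can switch to Wheat (-4 → 2). Not NE.
(Soy, Soy): Farm 2 can switch to Corn (-3 → 1). Not NE.
(Soy, Wheat): Farm 1 can switch to Wheat (3 → 5). Not NE.
(Soy, Canola): Farm 1 can switch to Corn (-5 → 3). Not NE.
(Canola, Corn): Farm 1 gets 4, best alternative 2; Farm 2 gets 5, best alternative 3. No profitable deviation — NE.
(The remaining 7 profiles each have a profitable deviation by the same check.)

(Canola, Corn)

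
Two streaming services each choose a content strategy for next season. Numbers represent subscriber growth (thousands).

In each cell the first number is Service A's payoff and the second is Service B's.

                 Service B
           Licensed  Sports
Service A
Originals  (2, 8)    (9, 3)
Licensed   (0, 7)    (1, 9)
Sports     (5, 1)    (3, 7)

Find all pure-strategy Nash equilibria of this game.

No pure-strategy Nash equilibrium.

Check each profile: it is a Nash equilibrium iff no player can strictly gain by switching unilaterally.
(Originals, Licensed): Service A can switch to Sports (2 → 5). Not NE.
(Originals, Sports): Service B can switch to Licensed (3 → 8). Not NE.
(Licensed, Licensed): Service A can switch to Originals (0 → 2). Not NE.
(Licensed, Sports): Service A can switch to Originals (1 → 9). Not NE.
(Sports, Licensed): Service B can switch to Sports (1 → 7). Not NE.
(Sports, Sports): Service A can switch to Originals (3 → 9). Not NE.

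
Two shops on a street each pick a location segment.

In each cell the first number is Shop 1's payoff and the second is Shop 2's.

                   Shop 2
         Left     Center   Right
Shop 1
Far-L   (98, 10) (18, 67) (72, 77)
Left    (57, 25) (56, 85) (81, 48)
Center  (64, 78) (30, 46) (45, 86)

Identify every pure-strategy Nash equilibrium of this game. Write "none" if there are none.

Mark each player's best response to every combination of opponents' strategies; a profile where every player is best-responding is a pure Nash equilibrium.
Shop 1 against Left: payoffs 98, 57, 64 → best response Far-L.
Shop 1 against Center: payoffs 18, 56, 30 → best response Left.
Shop 1 against Right: payoffs 72, 81, 45 → best response Left.
Shop 2 against Far-L: payoffs 10, 67, 77 → best response Right.
Shop 2 against Left: payoffs 25, 85, 48 → best response Center.
Shop 2 against Center: payoffs 78, 46, 86 → best response Right.
Mutual best responses: (Left, Center).

(Left, Center)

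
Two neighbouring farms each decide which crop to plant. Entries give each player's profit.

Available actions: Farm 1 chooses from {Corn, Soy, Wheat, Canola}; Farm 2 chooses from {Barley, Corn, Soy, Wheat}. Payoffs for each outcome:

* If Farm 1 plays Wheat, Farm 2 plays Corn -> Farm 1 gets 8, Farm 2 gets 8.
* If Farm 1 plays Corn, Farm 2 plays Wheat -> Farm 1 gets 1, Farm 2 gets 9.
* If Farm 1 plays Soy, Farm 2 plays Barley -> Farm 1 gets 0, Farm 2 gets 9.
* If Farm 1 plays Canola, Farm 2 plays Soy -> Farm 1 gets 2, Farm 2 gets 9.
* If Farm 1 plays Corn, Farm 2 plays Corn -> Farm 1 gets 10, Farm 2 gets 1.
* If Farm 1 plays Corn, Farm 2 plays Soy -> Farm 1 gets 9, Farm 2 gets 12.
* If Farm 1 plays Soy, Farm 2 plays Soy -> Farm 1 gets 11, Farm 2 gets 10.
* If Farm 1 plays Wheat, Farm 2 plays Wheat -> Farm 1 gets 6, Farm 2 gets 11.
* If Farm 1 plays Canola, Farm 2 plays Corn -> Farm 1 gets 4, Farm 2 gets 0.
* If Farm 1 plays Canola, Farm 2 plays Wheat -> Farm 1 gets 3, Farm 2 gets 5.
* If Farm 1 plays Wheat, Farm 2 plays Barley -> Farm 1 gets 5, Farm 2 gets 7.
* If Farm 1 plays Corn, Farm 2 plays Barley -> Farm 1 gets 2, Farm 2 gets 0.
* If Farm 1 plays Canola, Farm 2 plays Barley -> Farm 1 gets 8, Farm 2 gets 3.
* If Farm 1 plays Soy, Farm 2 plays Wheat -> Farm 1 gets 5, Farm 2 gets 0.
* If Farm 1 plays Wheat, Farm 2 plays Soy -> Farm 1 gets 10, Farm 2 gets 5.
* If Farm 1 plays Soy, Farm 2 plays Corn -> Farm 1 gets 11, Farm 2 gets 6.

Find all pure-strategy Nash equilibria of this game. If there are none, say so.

(Soy, Soy), (Wheat, Wheat)

Farm 1 against Barley: payoffs 2, 0, 5, 8 → best response Canola.
Farm 1 against Corn: payoffs 10, 11, 8, 4 → best response Soy.
Farm 1 against Soy: payoffs 9, 11, 10, 2 → best response Soy.
Farm 1 against Wheat: payoffs 1, 5, 6, 3 → best response Wheat.
Farm 2 against Corn: payoffs 0, 1, 12, 9 → best response Soy.
Farm 2 against Soy: payoffs 9, 6, 10, 0 → best response Soy.
Farm 2 against Wheat: payoffs 7, 8, 5, 11 → best response Wheat.
Farm 2 against Canola: payoffs 3, 0, 9, 5 → best response Soy.
Mutual best responses: (Soy, Soy); (Wheat, Wheat).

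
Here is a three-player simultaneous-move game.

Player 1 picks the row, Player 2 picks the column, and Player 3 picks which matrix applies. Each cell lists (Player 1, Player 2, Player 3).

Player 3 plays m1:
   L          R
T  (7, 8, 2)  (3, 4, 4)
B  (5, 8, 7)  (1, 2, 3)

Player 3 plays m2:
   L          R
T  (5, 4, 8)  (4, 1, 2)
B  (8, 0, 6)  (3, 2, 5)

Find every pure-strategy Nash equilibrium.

This game has no pure Nash equilibrium.

Player 1 against (L, m1): payoffs 7, 5 → best response T.
Player 1 against (L, m2): payoffs 5, 8 → best response B.
Player 1 against (R, m1): payoffs 3, 1 → best response T.
Player 1 against (R, m2): payoffs 4, 3 → best response T.
Player 2 against (T, m1): payoffs 8, 4 → best response L.
Player 2 against (T, m2): payoffs 4, 1 → best response L.
Player 2 against (B, m1): payoffs 8, 2 → best response L.
Player 2 against (B, m2): payoffs 0, 2 → best response R.
Player 3 against (T, L): payoffs 2, 8 → best response m2.
Player 3 against (T, R): payoffs 4, 2 → best response m1.
Player 3 against (B, L): payoffs 7, 6 → best response m1.
Player 3 against (B, R): payoffs 3, 5 → best response m2.
No profile is a mutual best response for all players.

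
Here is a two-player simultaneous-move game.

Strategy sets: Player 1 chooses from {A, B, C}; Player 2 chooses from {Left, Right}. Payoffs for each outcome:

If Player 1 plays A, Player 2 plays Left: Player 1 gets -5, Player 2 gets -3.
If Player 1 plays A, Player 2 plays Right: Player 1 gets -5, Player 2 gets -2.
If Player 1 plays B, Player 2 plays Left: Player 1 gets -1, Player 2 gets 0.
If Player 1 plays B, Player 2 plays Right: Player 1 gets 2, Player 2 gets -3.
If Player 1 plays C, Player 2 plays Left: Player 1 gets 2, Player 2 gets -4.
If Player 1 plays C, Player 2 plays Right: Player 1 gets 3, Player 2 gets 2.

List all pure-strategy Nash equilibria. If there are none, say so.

Pure NE: (C, Right)

Player 1 against Left: payoffs -5, -1, 2 → best response C.
Player 1 against Right: payoffs -5, 2, 3 → best response C.
Player 2 against A: payoffs -3, -2 → best response Right.
Player 2 against B: payoffs 0, -3 → best response Left.
Player 2 against C: payoffs -4, 2 → best response Right.
Mutual best responses: (C, Right).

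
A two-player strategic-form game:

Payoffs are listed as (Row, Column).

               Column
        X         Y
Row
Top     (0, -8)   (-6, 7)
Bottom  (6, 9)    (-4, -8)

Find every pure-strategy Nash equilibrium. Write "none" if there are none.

Pure NE: (Bottom, X)

(Top, X): Row can switch to Bottom (0 → 6). Not NE.
(Top, Y): Row can switch to Bottom (-6 → -4). Not NE.
(Bottom, X): Row gets 6, best alternative 0; Column gets 9, best alternative -8. No profitable deviation — NE.
(Bottom, Y): Column can switch to X (-8 → 9). Not NE.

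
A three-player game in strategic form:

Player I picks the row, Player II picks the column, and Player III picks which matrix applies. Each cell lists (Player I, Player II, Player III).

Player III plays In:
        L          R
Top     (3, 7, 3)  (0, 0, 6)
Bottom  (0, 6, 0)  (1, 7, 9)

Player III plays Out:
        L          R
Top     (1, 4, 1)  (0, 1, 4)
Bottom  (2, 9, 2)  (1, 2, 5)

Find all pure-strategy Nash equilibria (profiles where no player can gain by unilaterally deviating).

The pure Nash equilibria are (Top, L, In); (Bottom, L, Out); (Bottom, R, In).

(Top, L, In): Player I gets 3, best alternative 0; Player II gets 7, best alternative 0; Player III gets 3, best alternative 1. No profitable deviation — NE.
(Top, L, Out): Player I can switch to Bottom (1 → 2). Not NE.
(Top, R, In): Player I can switch to Bottom (0 → 1). Not NE.
(Top, R, Out): Player I can switch to Bottom (0 → 1). Not NE.
(Bottom, L, In): Player I can switch to Top (0 → 3). Not NE.
(Bottom, L, Out): Player I gets 2, best alternative 1; Player II gets 9, best alternative 2; Player III gets 2, best alternative 0. No profitable deviation — NE.
(Bottom, R, In): Player I gets 1, best alternative 0; Player II gets 7, best alternative 6; Player III gets 9, best alternative 5. No profitable deviation — NE.
(Bottom, R, Out): Player II can switch to L (2 → 9). Not NE.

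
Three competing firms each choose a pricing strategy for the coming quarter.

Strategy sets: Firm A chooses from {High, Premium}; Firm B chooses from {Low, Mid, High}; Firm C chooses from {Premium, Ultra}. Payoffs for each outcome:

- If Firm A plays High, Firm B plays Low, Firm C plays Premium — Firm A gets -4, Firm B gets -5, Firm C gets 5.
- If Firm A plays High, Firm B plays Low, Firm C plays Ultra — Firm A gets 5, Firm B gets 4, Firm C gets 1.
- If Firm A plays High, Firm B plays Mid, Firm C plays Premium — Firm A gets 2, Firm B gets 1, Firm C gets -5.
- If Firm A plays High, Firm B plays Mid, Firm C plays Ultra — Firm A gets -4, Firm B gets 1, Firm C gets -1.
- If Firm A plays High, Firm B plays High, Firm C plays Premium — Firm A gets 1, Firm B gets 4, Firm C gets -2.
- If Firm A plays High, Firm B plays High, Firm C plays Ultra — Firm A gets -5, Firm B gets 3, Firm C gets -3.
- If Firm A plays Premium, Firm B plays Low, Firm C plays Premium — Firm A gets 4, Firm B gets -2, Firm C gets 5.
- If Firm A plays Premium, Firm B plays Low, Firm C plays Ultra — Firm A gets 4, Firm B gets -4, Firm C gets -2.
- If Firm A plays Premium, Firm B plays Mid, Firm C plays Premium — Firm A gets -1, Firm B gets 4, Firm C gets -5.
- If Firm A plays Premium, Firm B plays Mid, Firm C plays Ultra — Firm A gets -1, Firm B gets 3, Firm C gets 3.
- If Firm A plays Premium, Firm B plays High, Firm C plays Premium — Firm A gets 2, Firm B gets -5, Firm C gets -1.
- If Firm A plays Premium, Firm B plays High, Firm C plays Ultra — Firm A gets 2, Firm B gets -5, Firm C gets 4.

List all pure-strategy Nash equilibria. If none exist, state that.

Firm A against (Low, Premium): payoffs -4, 4 → best response Premium.
Firm A against (Low, Ultra): payoffs 5, 4 → best response High.
Firm A against (Mid, Premium): payoffs 2, -1 → best response High.
Firm A against (Mid, Ultra): payoffs -4, -1 → best response Premium.
Firm A against (High, Premium): payoffs 1, 2 → best response Premium.
Firm A against (High, Ultra): payoffs -5, 2 → best response Premium.
Firm B against (High, Premium): payoffs -5, 1, 4 → best response High.
Firm B against (High, Ultra): payoffs 4, 1, 3 → best response Low.
Firm B against (Premium, Premium): payoffs -2, 4, -5 → best response Mid.
Firm B against (Premium, Ultra): payoffs -4, 3, -5 → best response Mid.
Firm C against (High, Low): payoffs 5, 1 → best response Premium.
Firm C against (High, Mid): payoffs -5, -1 → best response Ultra.
Firm C against (High, High): payoffs -2, -3 → best response Premium.
Firm C against (Premium, Low): payoffs 5, -2 → best response Premium.
Firm C against (Premium, Mid): payoffs -5, 3 → best response Ultra.
Firm C against (Premium, High): payoffs -1, 4 → best response Ultra.
Mutual best responses: (Premium, Mid, Ultra).

Pure NE: (Premium, Mid, Ultra)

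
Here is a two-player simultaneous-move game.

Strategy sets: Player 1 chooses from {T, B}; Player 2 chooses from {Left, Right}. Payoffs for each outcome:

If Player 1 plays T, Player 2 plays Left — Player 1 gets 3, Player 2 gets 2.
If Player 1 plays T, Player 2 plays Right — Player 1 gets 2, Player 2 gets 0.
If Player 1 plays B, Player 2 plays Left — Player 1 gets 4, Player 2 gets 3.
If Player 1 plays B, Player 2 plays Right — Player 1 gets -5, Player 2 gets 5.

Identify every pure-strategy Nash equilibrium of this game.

Mark each player's best response to every combination of opponents' strategies; a profile where every player is best-responding is a pure Nash equilibrium.
Player 1 against Left: payoffs 3, 4 → best response B.
Player 1 against Right: payoffs 2, -5 → best response T.
Player 2 against T: payoffs 2, 0 → best response Left.
Player 2 against B: payoffs 3, 5 → best response Right.
No profile is a mutual best response for all players.

No pure-strategy Nash equilibrium.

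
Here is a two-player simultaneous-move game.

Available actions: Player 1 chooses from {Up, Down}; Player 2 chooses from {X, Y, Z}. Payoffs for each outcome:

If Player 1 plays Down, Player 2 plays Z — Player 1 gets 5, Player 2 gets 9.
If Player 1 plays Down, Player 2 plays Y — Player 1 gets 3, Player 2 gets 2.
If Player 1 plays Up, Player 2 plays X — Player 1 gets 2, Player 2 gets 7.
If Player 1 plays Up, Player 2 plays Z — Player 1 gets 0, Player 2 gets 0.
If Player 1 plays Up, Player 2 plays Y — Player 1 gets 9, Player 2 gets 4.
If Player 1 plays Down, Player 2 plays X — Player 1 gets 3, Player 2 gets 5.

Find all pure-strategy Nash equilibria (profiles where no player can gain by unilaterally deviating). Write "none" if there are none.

Player 1 against X: payoffs 2, 3 → best response Down.
Player 1 against Y: payoffs 9, 3 → best response Up.
Player 1 against Z: payoffs 0, 5 → best response Down.
Player 2 against Up: payoffs 7, 4, 0 → best response X.
Player 2 against Down: payoffs 5, 2, 9 → best response Z.
Mutual best responses: (Down, Z).

Pure NE: (Down, Z)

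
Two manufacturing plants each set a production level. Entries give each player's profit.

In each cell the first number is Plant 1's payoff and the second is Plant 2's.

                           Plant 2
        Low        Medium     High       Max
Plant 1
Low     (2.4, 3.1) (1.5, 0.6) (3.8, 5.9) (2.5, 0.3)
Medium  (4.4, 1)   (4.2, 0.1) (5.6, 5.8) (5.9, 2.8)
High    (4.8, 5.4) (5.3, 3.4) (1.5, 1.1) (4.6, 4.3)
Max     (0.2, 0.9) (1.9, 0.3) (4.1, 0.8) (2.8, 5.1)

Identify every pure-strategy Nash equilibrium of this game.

Pure-strategy Nash equilibria: (Medium, High) and (High, Low)

Plant 1 against Low: payoffs 2.4, 4.4, 4.8, 0.2 → best response High.
Plant 1 against Medium: payoffs 1.5, 4.2, 5.3, 1.9 → best response High.
Plant 1 against High: payoffs 3.8, 5.6, 1.5, 4.1 → best response Medium.
Plant 1 against Max: payoffs 2.5, 5.9, 4.6, 2.8 → best response Medium.
Plant 2 against Low: payoffs 3.1, 0.6, 5.9, 0.3 → best response High.
Plant 2 against Medium: payoffs 1, 0.1, 5.8, 2.8 → best response High.
Plant 2 against High: payoffs 5.4, 3.4, 1.1, 4.3 → best response Low.
Plant 2 against Max: payoffs 0.9, 0.3, 0.8, 5.1 → best response Max.
Mutual best responses: (Medium, High); (High, Low).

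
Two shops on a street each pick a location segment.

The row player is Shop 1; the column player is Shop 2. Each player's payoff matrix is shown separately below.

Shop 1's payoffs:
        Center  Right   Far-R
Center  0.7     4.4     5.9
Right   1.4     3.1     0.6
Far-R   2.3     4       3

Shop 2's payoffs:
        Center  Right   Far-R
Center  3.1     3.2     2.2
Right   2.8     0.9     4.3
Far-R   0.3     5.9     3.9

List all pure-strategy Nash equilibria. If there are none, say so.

(Center, Right)

For each strategy profile, look for a profitable unilateral deviation.
(Center, Center): Shop 1 can switch to Right (0.7 → 1.4). Not NE.
(Center, Right): Shop 1 gets 4.4, best alternative 4; Shop 2 gets 3.2, best alternative 3.1. No profitable deviation — NE.
(Center, Far-R): Shop 2 can switch to Center (2.2 → 3.1). Not NE.
(Right, Center): Shop 1 can switch to Far-R (1.4 → 2.3). Not NE.
(Right, Right): Shop 1 can switch to Center (3.1 → 4.4). Not NE.
(Right, Far-R): Shop 1 can switch to Center (0.6 → 5.9). Not NE.
(Far-R, Center): Shop 2 can switch to Right (0.3 → 5.9). Not NE.
(Far-R, Right): Shop 1 can switch to Center (4 → 4.4). Not NE.
(Far-R, Far-R): Shop 1 can switch to Center (3 → 5.9). Not NE.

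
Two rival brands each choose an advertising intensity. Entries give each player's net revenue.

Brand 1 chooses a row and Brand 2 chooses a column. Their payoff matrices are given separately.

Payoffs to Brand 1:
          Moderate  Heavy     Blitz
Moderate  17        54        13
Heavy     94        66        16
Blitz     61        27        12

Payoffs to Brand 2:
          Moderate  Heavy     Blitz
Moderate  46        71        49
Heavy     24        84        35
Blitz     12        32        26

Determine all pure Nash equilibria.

Brand 1 against Moderate: payoffs 17, 94, 61 → best response Heavy.
Brand 1 against Heavy: payoffs 54, 66, 27 → best response Heavy.
Brand 1 against Blitz: payoffs 13, 16, 12 → best response Heavy.
Brand 2 against Moderate: payoffs 46, 71, 49 → best response Heavy.
Brand 2 against Heavy: payoffs 24, 84, 35 → best response Heavy.
Brand 2 against Blitz: payoffs 12, 32, 26 → best response Heavy.
Mutual best responses: (Heavy, Heavy).

Pure NE: (Heavy, Heavy)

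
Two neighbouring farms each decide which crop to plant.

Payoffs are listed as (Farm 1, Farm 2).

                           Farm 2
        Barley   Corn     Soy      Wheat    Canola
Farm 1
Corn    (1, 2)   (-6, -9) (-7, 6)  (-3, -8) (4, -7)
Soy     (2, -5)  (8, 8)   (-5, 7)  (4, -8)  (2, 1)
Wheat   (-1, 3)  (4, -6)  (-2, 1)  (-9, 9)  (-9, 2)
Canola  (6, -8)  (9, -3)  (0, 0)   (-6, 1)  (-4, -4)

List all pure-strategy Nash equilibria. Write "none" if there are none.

For each player, find the best response to each opponent profile; mutual best responses are the pure NE.
Farm 1 against Barley: payoffs 1, 2, -1, 6 → best response Canola.
Farm 1 against Corn: payoffs -6, 8, 4, 9 → best response Canola.
Farm 1 against Soy: payoffs -7, -5, -2, 0 → best response Canola.
Farm 1 against Wheat: payoffs -3, 4, -9, -6 → best response Soy.
Farm 1 against Canola: payoffs 4, 2, -9, -4 → best response Corn.
Farm 2 against Corn: payoffs 2, -9, 6, -8, -7 → best response Soy.
Farm 2 against Soy: payoffs -5, 8, 7, -8, 1 → best response Corn.
Farm 2 against Wheat: payoffs 3, -6, 1, 9, 2 → best response Wheat.
Farm 2 against Canola: payoffs -8, -3, 0, 1, -4 → best response Wheat.
No profile is a mutual best response for all players.

No pure-strategy Nash equilibrium.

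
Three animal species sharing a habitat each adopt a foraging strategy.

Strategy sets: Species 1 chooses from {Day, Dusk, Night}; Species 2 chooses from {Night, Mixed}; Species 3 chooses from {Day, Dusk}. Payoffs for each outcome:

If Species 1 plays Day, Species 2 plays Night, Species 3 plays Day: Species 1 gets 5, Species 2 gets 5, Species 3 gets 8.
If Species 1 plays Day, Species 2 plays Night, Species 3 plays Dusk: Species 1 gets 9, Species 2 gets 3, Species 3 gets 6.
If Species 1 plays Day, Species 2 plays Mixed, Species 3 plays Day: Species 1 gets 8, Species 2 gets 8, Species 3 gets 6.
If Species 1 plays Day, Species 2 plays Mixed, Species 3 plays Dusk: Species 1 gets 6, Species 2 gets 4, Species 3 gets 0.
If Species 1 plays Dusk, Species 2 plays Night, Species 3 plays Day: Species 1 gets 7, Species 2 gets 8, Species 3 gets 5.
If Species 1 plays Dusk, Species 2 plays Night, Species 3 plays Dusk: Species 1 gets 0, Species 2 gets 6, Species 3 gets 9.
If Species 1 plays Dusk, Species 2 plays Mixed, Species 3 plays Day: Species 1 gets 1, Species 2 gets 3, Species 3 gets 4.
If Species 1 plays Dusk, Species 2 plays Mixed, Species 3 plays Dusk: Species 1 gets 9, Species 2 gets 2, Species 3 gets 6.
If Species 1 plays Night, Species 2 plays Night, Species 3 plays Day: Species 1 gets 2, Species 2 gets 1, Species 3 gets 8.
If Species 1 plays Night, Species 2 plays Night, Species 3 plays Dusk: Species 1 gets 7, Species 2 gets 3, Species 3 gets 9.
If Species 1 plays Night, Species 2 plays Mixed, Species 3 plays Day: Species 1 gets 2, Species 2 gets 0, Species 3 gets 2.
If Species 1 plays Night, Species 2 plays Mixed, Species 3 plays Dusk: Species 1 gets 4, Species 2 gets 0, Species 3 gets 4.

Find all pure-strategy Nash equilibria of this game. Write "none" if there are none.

The unique pure-strategy Nash equilibrium is (Day, Mixed, Day).

For each player, find the best response to each opponent profile; mutual best responses are the pure NE.
Species 1 against (Night, Day): payoffs 5, 7, 2 → best response Dusk.
Species 1 against (Night, Dusk): payoffs 9, 0, 7 → best response Day.
Species 1 against (Mixed, Day): payoffs 8, 1, 2 → best response Day.
Species 1 against (Mixed, Dusk): payoffs 6, 9, 4 → best response Dusk.
Species 2 against (Day, Day): payoffs 5, 8 → best response Mixed.
Species 2 against (Day, Dusk): payoffs 3, 4 → best response Mixed.
Species 2 against (Dusk, Day): payoffs 8, 3 → best response Night.
Species 2 against (Dusk, Dusk): payoffs 6, 2 → best response Night.
Species 2 against (Night, Day): payoffs 1, 0 → best response Night.
Species 2 against (Night, Dusk): payoffs 3, 0 → best response Night.
Species 3 against (Day, Night): payoffs 8, 6 → best response Day.
Species 3 against (Day, Mixed): payoffs 6, 0 → best response Day.
Species 3 against (Dusk, Night): payoffs 5, 9 → best response Dusk.
Species 3 against (Dusk, Mixed): payoffs 4, 6 → best response Dusk.
Species 3 against (Night, Night): payoffs 8, 9 → best response Dusk.
Species 3 against (Night, Mixed): payoffs 2, 4 → best response Dusk.
Mutual best responses: (Day, Mixed, Day).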